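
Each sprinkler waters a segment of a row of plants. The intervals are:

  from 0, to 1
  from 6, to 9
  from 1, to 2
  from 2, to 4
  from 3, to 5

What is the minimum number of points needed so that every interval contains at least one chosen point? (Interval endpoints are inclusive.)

Process intervals by earliest right end; each time one isn't hit yet, stab at its right endpoint.
By right end: [0,1]  [1,2]  [2,4]  [3,5]  [6,9]
[0,1] uncovered → point at 1; [2,4] uncovered → point at 4; [6,9] uncovered → point at 9.
Points: 1, 4, 9 (3 total).

3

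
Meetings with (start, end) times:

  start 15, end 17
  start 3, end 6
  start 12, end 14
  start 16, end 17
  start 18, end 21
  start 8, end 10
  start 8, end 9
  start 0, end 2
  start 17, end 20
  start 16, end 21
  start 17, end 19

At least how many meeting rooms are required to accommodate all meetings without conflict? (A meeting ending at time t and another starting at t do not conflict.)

4

The answer is the maximum number of intervals overlapping at any instant.
starts: [0, 3, 8, 8, 12, 15, 16, 16, 17, 17, 18]
ends:   [2, 6, 9, 10, 14, 17, 17, 19, 20, 21, 21]
s0→1 e2→0 s3→1 e6→0 s8→1 s8→2 e9→1 e10→0 s12→1 e14→0 s15→1 s16→2 s16→3 e17→2 e17→1 s17→2 s17→3 s18→4  — peak 4.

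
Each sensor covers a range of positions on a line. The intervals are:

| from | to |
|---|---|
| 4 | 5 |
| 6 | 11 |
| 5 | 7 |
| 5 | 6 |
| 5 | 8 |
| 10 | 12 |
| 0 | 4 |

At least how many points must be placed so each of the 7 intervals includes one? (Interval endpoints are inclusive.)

Sort by right endpoint; whenever an interval is uncovered, place a point at its right end.
By right end: [0,4]  [4,5]  [5,6]  [5,7]  [5,8]  [6,11]  [10,12]
[0,4] uncovered → point at 4; [5,6] uncovered → point at 6; [10,12] uncovered → point at 12.
Points: 4, 6, 12 (3 total).

3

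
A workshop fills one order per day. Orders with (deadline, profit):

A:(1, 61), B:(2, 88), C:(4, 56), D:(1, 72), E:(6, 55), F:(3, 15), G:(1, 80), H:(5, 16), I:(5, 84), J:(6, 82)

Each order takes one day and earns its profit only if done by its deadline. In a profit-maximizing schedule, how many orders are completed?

6

Take jobs in profit order; each goes to the latest open slot no later than its deadline.
By profit: B(d2,88), I(d5,84), J(d6,82), G(d1,80), D(d1,72), A(d1,61), C(d4,56), E(d6,55), H(d5,16), F(d3,15)
B→slot 2; I→slot 5; J→slot 6; G→slot 1; D skipped; A skipped; C→slot 4; E→slot 3; H skipped; F skipped.
6 of 10 scheduled.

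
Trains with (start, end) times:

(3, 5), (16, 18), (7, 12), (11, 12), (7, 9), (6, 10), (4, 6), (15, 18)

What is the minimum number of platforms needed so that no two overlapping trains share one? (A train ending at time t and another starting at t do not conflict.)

3

Count concurrent intervals with a sweep; the peak is the room count.
starts: [3, 4, 6, 7, 7, 11, 15, 16]
ends:   [5, 6, 9, 10, 12, 12, 18, 18]
s3→1 s4→2 e5→1 e6→0 s6→1 s7→2 s7→3  — peak 3.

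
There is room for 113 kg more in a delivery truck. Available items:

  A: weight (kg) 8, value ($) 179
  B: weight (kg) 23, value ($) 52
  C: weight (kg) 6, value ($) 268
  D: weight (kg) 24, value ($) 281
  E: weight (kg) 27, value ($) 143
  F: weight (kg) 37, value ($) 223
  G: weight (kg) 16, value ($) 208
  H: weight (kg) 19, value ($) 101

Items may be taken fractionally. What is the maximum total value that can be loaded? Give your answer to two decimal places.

Greedy by value/weight ratio, highest first.
Ratios (sorted): C 44.67, A 22.38, G 13.00, D 11.71, F 6.03, H 5.32, E 5.30, B 2.26
take C (6 @ 268); take A (8 @ 179); take G (16 @ 208); take D (24 @ 281); take F (37 @ 223); take H (19 @ 101); take 3/27 of E → 15.89. Capacity used 113/113.
Total value = 1275.89

1275.89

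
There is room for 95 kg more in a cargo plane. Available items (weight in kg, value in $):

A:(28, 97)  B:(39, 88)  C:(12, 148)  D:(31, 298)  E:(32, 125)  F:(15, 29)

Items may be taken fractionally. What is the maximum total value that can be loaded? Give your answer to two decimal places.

Sort by value per unit weight and fill in that order.
Order: C (148/12=12.33) > D (298/31=9.61) > E (125/32=3.91) > A (97/28=3.46) > B (88/39=2.26) > F (29/15=1.93)
Fill: take C (12 @ 148) → take D (31 @ 298) → take E (32 @ 125) → take 20/28 of A → 69.29; 95/95 used.
Total value = 640.29

640.29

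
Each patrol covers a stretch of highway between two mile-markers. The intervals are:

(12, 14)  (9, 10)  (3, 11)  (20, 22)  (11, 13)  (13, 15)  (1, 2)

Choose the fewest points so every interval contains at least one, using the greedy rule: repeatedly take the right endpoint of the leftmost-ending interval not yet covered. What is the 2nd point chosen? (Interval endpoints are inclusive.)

10

Process intervals by earliest right end; each time one isn't hit yet, stab at its right endpoint.
Sorted: [1,2] [9,10] [3,11] [11,13] [12,14] [13,15] [20,22]
{[1,2]} hit by 2; {[9,10],[3,11]} hit by 10; {[11,13],[12,14],[13,15]} hit by 13; {[20,22]} hit by 22.
Points: 2, 10, 13, 22 (4 total).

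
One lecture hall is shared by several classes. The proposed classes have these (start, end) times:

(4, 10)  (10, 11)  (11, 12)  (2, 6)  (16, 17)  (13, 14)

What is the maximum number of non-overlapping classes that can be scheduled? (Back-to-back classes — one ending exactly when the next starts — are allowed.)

By end time: (2,6), (4,10), (10,11), (11,12), (13,14), (16,17).
Pick (2,6); next start ≥ 6 → (10,11); next start ≥ 11 → (11,12); next start ≥ 12 → (13,14); next start ≥ 14 → (16,17).
Selected 5 classes.

5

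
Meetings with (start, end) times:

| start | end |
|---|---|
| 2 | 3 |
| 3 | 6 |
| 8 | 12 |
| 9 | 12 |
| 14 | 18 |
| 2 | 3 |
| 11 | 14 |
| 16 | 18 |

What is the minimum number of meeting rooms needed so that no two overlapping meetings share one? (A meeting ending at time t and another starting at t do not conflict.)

3

Events (time:±→running): 2:+→1 2:+→2 3:-→1 3:-→0 3:+→1 6:-→0 8:+→1 9:+→2 11:+→3 … peak 3.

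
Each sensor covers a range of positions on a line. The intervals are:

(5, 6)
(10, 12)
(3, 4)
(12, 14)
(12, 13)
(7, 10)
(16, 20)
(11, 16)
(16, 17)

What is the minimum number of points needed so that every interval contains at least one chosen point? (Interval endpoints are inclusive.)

Process intervals by earliest right end; each time one isn't hit yet, stab at its right endpoint.
Sorted: [3,4] [5,6] [7,10] [10,12] [12,13] [12,14] [11,16] [16,17] [16,20]
{[3,4]} hit by 4; {[5,6]} hit by 6; {[7,10],[10,12]} hit by 10; {[12,13],[12,14],[11,16]} hit by 13; {[16,17],[16,20]} hit by 17.
Points: 4, 6, 10, 13, 17 (5 total).

5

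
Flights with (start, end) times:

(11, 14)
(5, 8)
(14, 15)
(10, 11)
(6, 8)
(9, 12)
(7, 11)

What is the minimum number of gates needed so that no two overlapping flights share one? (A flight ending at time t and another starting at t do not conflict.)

starts: [5, 6, 7, 9, 10, 11, 14]
ends:   [8, 8, 11, 11, 12, 14, 15]
s5→1 s6→2 s7→3  — peak 3.

3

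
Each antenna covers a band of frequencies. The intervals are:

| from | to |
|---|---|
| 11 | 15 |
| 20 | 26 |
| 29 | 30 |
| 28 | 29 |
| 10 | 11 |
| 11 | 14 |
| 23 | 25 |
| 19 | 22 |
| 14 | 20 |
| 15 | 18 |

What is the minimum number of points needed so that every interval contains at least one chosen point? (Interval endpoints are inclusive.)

5

Process intervals by earliest right end; each time one isn't hit yet, stab at its right endpoint.
Sorted: [10,11] [11,14] [11,15] [15,18] [14,20] [19,22] [23,25] [20,26] [28,29] [29,30]
{[10,11],[11,14],[11,15]} hit by 11; {[15,18],[14,20]} hit by 18; {[19,22]} hit by 22; {[23,25],[20,26]} hit by 25; {[28,29],[29,30]} hit by 29.
Points: 11, 18, 22, 25, 29 (5 total).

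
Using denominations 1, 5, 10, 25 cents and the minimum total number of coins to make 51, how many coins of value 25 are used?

2

51 = 2×25 + 1×1
Count of 25: 2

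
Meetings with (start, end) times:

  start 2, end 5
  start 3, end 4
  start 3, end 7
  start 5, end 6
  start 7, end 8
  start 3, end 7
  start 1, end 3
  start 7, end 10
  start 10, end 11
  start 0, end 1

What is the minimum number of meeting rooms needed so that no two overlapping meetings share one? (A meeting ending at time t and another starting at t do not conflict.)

The answer is the maximum number of intervals overlapping at any instant.
starts: [0, 1, 2, 3, 3, 3, 5, 7, 7, 10]
ends:   [1, 3, 4, 5, 6, 7, 7, 8, 10, 11]
s0→1 e1→0 s1→1 s2→2 e3→1 s3→2 s3→3 s3→4  — peak 4.

4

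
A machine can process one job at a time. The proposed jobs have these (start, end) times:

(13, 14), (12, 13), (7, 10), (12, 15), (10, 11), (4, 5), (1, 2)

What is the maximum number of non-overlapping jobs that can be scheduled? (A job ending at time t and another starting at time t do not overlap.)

6

Sorted by end: (1,2)  (4,5)  (7,10)  (10,11)  (12,13)  (13,14)  (12,15)
take (1,2); take (4,5); take (7,10); take (10,11); take (12,13); take (13,14).
Selected 6 jobs.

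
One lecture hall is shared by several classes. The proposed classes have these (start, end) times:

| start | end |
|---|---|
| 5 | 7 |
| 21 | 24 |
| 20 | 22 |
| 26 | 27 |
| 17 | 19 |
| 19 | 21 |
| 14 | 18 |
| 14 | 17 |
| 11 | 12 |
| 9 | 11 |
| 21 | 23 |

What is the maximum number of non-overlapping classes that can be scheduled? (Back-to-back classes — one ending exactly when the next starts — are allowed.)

8

Sort by end time and greedily take each interval whose start is ≥ the last chosen end.
Sorted by end: (5,7)  (9,11)  (11,12)  (14,17)  (14,18)  (17,19)  (19,21)  (20,22)  (21,23)  (21,24)  (26,27)
take (5,7); take (9,11); take (11,12); take (14,17); take (17,19); take (19,21); take (21,23); take (26,27).
Selected 8 classes.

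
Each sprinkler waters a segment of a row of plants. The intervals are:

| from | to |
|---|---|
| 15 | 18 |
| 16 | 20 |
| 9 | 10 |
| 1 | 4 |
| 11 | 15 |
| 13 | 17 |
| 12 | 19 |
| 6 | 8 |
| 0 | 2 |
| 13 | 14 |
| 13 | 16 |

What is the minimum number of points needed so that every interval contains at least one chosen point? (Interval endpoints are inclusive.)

5

Sort by right endpoint; whenever an interval is uncovered, place a point at its right end.
By right end: [0,2]  [1,4]  [6,8]  [9,10]  [13,14]  [11,15]  [13,16]  [13,17]  [15,18]  [12,19]  [16,20]
[0,2] uncovered → point at 2; [6,8] uncovered → point at 8; [9,10] uncovered → point at 10; [13,14] uncovered → point at 14; [15,18] uncovered → point at 18.
Points: 2, 8, 10, 14, 18 (5 total).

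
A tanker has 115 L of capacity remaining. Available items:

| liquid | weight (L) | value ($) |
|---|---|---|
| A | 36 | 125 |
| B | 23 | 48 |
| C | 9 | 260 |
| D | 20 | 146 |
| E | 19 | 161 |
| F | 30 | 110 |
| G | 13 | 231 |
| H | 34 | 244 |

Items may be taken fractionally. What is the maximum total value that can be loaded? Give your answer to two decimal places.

Sort by value per unit weight and fill in that order.
Order: C (260/9=28.89) > G (231/13=17.77) > E (161/19=8.47) > D (146/20=7.30) > H (244/34=7.18) > F (110/30=3.67) > A (125/36=3.47) > B (48/23=2.09)
Fill: take C (9 @ 260) → take G (13 @ 231) → take E (19 @ 161) → take D (20 @ 146) → take H (34 @ 244) → take 20/30 of F → 73.33; 115/115 used.
Total value = 1115.33

1115.33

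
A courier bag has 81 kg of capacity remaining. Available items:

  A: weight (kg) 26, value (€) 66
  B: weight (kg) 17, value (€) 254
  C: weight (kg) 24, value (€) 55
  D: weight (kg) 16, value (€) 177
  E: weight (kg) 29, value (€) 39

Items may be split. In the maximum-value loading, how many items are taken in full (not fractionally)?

3

Sort by value per unit weight and fill in that order.
Ratios (sorted): B 14.94, D 11.06, A 2.54, C 2.29, E 1.34
take B (17 @ 254); take D (16 @ 177); take A (26 @ 66); take 22/24 of C → 50.42. Capacity used 81/81.
3 item(s) taken whole; one partial (take 22/24 of C).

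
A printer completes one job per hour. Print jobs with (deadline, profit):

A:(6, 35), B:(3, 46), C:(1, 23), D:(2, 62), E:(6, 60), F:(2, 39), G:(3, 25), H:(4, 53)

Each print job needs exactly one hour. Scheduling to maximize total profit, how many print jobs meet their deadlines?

6

Take jobs in profit order; each goes to the latest open slot no later than its deadline.
By profit: D(d2,62), E(d6,60), H(d4,53), B(d3,46), F(d2,39), A(d6,35), G(d3,25), C(d1,23)
D→slot 2; E→slot 6; H→slot 4; B→slot 3; F→slot 1; A→slot 5; G skipped; C skipped.
6 of 8 scheduled.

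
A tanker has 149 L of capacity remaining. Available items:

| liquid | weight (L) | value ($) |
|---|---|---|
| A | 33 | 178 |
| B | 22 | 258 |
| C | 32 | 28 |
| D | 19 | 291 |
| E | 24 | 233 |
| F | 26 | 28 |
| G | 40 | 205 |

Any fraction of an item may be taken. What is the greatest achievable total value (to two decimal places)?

Greedy by value/weight ratio, highest first.
Order: D (291/19=15.32) > B (258/22=11.73) > E (233/24=9.71) > A (178/33=5.39) > G (205/40=5.12) > F (28/26=1.08) > C (28/32=0.88)
Fill: take D (19 @ 291) → take B (22 @ 258) → take E (24 @ 233) → take A (33 @ 178) → take G (40 @ 205) → take 11/26 of F → 11.85; 149/149 used.
Total value = 1176.85

1176.85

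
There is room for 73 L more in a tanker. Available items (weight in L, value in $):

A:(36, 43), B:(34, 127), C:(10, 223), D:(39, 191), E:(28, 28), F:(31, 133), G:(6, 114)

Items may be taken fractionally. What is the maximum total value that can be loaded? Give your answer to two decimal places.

605.23

Sort by value per unit weight and fill in that order.
Order: C (223/10=22.30) > G (114/6=19.00) > D (191/39=4.90) > F (133/31=4.29) > B (127/34=3.74) > A (43/36=1.19) > E (28/28=1.00)
Fill: take C (10 @ 223) → take G (6 @ 114) → take D (39 @ 191) → take 18/31 of F → 77.23; 73/73 used.
Total value = 605.23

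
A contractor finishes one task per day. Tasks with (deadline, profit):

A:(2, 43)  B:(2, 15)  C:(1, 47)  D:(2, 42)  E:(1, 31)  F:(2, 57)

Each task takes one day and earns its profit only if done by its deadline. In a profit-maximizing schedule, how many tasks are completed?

2

Take jobs in profit order; each goes to the latest open slot no later than its deadline.
By profit: F(d2,57), C(d1,47), A(d2,43), D(d2,42), E(d1,31), B(d2,15)
F→slot 2; C→slot 1; A skipped; D skipped; E skipped; B skipped.
2 of 6 scheduled.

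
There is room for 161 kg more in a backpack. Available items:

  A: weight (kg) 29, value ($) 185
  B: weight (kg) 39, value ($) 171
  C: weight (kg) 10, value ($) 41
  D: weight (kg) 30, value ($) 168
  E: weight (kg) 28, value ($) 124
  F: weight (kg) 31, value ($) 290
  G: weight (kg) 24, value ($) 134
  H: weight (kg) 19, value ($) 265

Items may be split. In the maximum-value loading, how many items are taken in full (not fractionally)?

Order: H (265/19=13.95) > F (290/31=9.35) > A (185/29=6.38) > D (168/30=5.60) > G (134/24=5.58) > E (124/28=4.43) > B (171/39=4.38) > C (41/10=4.10)
Fill: take H (19 @ 265) → take F (31 @ 290) → take A (29 @ 185) → take D (30 @ 168) → take G (24 @ 134) → take E (28 @ 124); 161/161 used.
6 item(s) taken whole.

6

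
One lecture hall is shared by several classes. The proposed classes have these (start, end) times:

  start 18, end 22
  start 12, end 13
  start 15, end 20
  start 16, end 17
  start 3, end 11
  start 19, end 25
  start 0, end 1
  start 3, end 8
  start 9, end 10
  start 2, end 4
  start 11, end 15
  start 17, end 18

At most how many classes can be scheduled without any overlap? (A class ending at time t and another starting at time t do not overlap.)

By end time: (0,1), (2,4), (3,8), (9,10), (3,11), (12,13), (11,15), (16,17), (17,18), (15,20), (18,22), (19,25).
Pick (0,1); next start ≥ 1 → (2,4); next start ≥ 4 → (9,10); next start ≥ 10 → (12,13); next start ≥ 13 → (16,17); next start ≥ 17 → (17,18); next start ≥ 18 → (18,22).
Selected 7 classes.

7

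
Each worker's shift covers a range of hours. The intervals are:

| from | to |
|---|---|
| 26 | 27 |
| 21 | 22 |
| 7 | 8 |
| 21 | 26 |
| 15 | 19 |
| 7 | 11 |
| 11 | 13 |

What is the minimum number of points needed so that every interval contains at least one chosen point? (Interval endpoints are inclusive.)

5

Process intervals by earliest right end; each time one isn't hit yet, stab at its right endpoint.
Sorted: [7,8] [7,11] [11,13] [15,19] [21,22] [21,26] [26,27]
{[7,8],[7,11]} hit by 8; {[11,13]} hit by 13; {[15,19]} hit by 19; {[21,22],[21,26]} hit by 22; {[26,27]} hit by 27.
Points: 8, 13, 19, 22, 27 (5 total).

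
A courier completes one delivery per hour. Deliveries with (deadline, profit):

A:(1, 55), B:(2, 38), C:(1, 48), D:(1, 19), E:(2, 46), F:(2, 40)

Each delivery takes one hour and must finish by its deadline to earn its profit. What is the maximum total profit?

Sort by profit descending; place each in the latest free slot ≤ its deadline.
Profit order: A=55 C=48 E=46 F=40 B=38 D=19
Assign: A→slot 1, C skipped, E→slot 2, F skipped, B skipped, D skipped.
Slots: [1:A] [2:E]
Profit = 55 + 46 = 101

101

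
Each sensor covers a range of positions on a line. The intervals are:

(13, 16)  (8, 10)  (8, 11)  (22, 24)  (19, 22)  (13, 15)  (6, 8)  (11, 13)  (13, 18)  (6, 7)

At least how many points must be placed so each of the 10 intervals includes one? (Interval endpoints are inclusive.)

4

Process intervals by earliest right end; each time one isn't hit yet, stab at its right endpoint.
By right end: [6,7]  [6,8]  [8,10]  [8,11]  [11,13]  [13,15]  [13,16]  [13,18]  [19,22]  [22,24]
[6,7] uncovered → point at 7; [8,10] uncovered → point at 10; [11,13] uncovered → point at 13; [19,22] uncovered → point at 22.
Points: 7, 10, 13, 22 (4 total).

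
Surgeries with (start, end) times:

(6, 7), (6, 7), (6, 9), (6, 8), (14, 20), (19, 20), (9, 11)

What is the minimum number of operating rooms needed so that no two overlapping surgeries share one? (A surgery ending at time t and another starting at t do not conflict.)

starts: [6, 6, 6, 6, 9, 14, 19]
ends:   [7, 7, 8, 9, 11, 20, 20]
s6→1 s6→2 s6→3 s6→4  — peak 4.

4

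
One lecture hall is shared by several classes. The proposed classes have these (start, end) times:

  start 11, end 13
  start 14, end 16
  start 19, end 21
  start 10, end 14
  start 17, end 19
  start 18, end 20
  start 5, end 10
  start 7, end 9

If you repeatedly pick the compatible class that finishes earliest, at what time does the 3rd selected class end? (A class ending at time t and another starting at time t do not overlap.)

Greedy by earliest finish: after sorting by end time, pick each interval compatible with the last pick.
Sorted by end: (7,9)  (5,10)  (11,13)  (10,14)  (14,16)  (17,19)  (18,20)  (19,21)
take (7,9); skip (5,10); take (11,13); skip (10,14); take (14,16); take (17,19); take (19,21).
Selected: (7,9) (11,13) (14,16) (17,19) (19,21)

16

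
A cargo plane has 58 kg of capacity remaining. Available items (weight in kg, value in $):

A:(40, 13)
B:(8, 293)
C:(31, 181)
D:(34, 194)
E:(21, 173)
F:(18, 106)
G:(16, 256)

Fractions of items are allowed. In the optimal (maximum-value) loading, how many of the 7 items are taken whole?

3

Sort by value per unit weight and fill in that order.
Order: B (293/8=36.62) > G (256/16=16.00) > E (173/21=8.24) > F (106/18=5.89) > C (181/31=5.84) > D (194/34=5.71) > A (13/40=0.33)
Fill: take B (8 @ 293) → take G (16 @ 256) → take E (21 @ 173) → take 13/18 of F → 76.56; 58/58 used.
3 item(s) taken whole; one partial (take 13/18 of F).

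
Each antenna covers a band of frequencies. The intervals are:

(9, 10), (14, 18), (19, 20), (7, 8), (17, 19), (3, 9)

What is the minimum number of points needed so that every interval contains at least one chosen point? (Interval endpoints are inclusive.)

Process intervals by earliest right end; each time one isn't hit yet, stab at its right endpoint.
By right end: [7,8]  [3,9]  [9,10]  [14,18]  [17,19]  [19,20]
[7,8] uncovered → point at 8; [9,10] uncovered → point at 10; [14,18] uncovered → point at 18; [19,20] uncovered → point at 20.
Points: 8, 10, 18, 20 (4 total).

4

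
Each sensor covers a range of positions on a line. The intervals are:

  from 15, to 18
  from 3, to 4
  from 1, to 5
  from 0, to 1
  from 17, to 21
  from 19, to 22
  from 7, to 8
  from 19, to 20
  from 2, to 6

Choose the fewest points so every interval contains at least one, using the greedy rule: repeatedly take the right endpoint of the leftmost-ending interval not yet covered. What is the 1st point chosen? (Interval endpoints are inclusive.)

1

Sort by right endpoint; whenever an interval is uncovered, place a point at its right end.
Sorted: [0,1] [3,4] [1,5] [2,6] [7,8] [15,18] [19,20] [17,21] [19,22]
{[0,1]} hit by 1; {[3,4],[1,5],[2,6]} hit by 4; {[7,8]} hit by 8; {[15,18]} hit by 18; {[19,20],[17,21],[19,22]} hit by 20.
Points: 1, 4, 8, 18, 20 (5 total).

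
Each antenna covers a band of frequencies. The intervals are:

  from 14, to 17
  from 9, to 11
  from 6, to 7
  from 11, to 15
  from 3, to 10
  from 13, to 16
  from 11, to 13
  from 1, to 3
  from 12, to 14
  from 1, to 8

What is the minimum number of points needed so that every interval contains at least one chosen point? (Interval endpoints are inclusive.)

4

By right end: [1,3]  [6,7]  [1,8]  [3,10]  [9,11]  [11,13]  [12,14]  [11,15]  [13,16]  [14,17]
[1,3] uncovered → point at 3; [6,7] uncovered → point at 7; [9,11] uncovered → point at 11; [12,14] uncovered → point at 14.
Points: 3, 7, 11, 14 (4 total).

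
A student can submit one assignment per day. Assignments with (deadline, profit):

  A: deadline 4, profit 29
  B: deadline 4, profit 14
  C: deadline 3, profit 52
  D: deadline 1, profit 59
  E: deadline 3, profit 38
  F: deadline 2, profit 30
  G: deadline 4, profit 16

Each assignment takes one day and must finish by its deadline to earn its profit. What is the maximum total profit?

Sort by profit descending; place each in the latest free slot ≤ its deadline.
Profit order: D=59 C=52 E=38 F=30 A=29 G=16 B=14
Assign: D→slot 1, C→slot 3, E→slot 2, F skipped, A→slot 4, G skipped, B skipped.
Slots: [1:D] [2:E] [3:C] [4:A]
Profit = 59 + 38 + 52 + 29 = 178

178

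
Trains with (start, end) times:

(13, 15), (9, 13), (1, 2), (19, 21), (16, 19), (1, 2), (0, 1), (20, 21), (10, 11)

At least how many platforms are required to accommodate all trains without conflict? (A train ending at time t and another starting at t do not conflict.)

The answer is the maximum number of intervals overlapping at any instant.
starts: [0, 1, 1, 9, 10, 13, 16, 19, 20]
ends:   [1, 2, 2, 11, 13, 15, 19, 21, 21]
s0→1 e1→0 s1→1 s1→2  — peak 2.

2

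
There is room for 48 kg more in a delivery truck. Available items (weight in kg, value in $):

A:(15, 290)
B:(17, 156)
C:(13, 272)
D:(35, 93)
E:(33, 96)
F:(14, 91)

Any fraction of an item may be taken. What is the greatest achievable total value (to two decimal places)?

737.50

Order: C (272/13=20.92) > A (290/15=19.33) > B (156/17=9.18) > F (91/14=6.50) > E (96/33=2.91) > D (93/35=2.66)
Fill: take C (13 @ 272) → take A (15 @ 290) → take B (17 @ 156) → take 3/14 of F → 19.50; 48/48 used.
Total value = 737.50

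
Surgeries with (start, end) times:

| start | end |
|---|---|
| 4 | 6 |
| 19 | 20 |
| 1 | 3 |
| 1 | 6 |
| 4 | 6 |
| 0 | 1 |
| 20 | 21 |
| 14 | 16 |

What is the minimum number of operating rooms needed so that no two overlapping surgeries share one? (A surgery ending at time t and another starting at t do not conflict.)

Count concurrent intervals with a sweep; the peak is the room count.
starts: [0, 1, 1, 4, 4, 14, 19, 20]
ends:   [1, 3, 6, 6, 6, 16, 20, 21]
s0→1 e1→0 s1→1 s1→2 e3→1 s4→2 s4→3  — peak 3.

3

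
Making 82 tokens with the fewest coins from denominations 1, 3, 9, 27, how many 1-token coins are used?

82 = 3×27 + 1×1
Count of 1: 1

1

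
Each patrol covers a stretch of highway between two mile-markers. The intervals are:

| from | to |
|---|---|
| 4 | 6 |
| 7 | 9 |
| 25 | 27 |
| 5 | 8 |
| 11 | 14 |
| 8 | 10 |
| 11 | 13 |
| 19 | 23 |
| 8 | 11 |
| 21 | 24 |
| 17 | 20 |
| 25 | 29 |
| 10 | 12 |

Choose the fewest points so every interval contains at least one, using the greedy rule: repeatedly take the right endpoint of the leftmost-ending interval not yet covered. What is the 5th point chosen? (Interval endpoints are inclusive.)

Sort by right endpoint; whenever an interval is uncovered, place a point at its right end.
Sorted: [4,6] [5,8] [7,9] [8,10] [8,11] [10,12] [11,13] [11,14] [17,20] [19,23] [21,24] [25,27] [25,29]
{[4,6],[5,8]} hit by 6; {[7,9],[8,10],[8,11]} hit by 9; {[10,12],[11,13],[11,14]} hit by 12; {[17,20],[19,23]} hit by 20; {[21,24]} hit by 24; {[25,27],[25,29]} hit by 27.
Points: 6, 9, 12, 20, 24, 27 (6 total).

24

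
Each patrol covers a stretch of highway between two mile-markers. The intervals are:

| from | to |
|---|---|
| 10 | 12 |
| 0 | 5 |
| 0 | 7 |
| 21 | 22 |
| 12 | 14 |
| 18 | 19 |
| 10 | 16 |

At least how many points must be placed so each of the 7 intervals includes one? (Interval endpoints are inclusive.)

4

Sort by right endpoint; whenever an interval is uncovered, place a point at its right end.
Sorted: [0,5] [0,7] [10,12] [12,14] [10,16] [18,19] [21,22]
{[0,5],[0,7]} hit by 5; {[10,12],[12,14],[10,16]} hit by 12; {[18,19]} hit by 19; {[21,22]} hit by 22.
Points: 5, 12, 19, 22 (4 total).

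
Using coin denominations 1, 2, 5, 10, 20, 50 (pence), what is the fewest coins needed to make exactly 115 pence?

4

115 = 2×50 + 1×10 + 1×5
Total coins = 2 + 1 + 1 = 4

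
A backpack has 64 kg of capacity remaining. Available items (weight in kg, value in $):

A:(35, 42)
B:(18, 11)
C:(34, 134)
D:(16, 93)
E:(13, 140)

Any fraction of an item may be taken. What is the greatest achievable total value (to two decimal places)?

368.20

Sort by value per unit weight and fill in that order.
Ratios (sorted): E 10.77, D 5.81, C 3.94, A 1.20, B 0.61
take E (13 @ 140); take D (16 @ 93); take C (34 @ 134); take 1/35 of A → 1.20. Capacity used 64/64.
Total value = 368.20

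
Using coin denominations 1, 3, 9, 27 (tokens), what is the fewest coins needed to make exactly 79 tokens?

Greedy: take as many of the largest coin as possible, then repeat with the remainder.
79 − 2×27→25 − 2×9→7 − 2×3→1 − 1×1→0
Total coins = 2 + 2 + 2 + 1 = 7

7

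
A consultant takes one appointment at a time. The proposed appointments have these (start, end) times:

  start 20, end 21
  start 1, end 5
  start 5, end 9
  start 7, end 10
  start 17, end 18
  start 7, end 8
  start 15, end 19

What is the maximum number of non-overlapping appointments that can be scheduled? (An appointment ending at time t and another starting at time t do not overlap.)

4

Greedy by earliest finish: after sorting by end time, pick each interval compatible with the last pick.
By end time: (1,5), (7,8), (5,9), (7,10), (17,18), (15,19), (20,21).
Pick (1,5); next start ≥ 5 → (7,8); next start ≥ 8 → (17,18); next start ≥ 18 → (20,21).
Selected 4 appointments.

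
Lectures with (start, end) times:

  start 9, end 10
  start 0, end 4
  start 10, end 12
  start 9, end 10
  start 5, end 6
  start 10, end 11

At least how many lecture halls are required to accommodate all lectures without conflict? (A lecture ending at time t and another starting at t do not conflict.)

2

The answer is the maximum number of intervals overlapping at any instant.
Events (time:±→running): 0:+→1 4:-→0 5:+→1 6:-→0 9:+→1 9:+→2 … peak 2.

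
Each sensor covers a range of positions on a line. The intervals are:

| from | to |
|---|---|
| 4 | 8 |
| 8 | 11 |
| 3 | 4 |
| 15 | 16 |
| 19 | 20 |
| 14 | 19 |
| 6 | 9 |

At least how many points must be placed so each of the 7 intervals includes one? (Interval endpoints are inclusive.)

Sorted: [3,4] [4,8] [6,9] [8,11] [15,16] [14,19] [19,20]
{[3,4],[4,8]} hit by 4; {[6,9],[8,11]} hit by 9; {[15,16],[14,19]} hit by 16; {[19,20]} hit by 20.
Points: 4, 9, 16, 20 (4 total).

4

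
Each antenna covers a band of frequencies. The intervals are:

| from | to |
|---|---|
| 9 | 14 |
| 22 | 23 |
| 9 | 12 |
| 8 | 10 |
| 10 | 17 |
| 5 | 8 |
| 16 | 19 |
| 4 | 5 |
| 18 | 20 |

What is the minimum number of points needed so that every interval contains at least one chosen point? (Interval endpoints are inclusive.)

Sort by right endpoint; whenever an interval is uncovered, place a point at its right end.
Sorted: [4,5] [5,8] [8,10] [9,12] [9,14] [10,17] [16,19] [18,20] [22,23]
{[4,5],[5,8]} hit by 5; {[8,10],[9,12],[9,14],[10,17]} hit by 10; {[16,19],[18,20]} hit by 19; {[22,23]} hit by 23.
Points: 5, 10, 19, 23 (4 total).

4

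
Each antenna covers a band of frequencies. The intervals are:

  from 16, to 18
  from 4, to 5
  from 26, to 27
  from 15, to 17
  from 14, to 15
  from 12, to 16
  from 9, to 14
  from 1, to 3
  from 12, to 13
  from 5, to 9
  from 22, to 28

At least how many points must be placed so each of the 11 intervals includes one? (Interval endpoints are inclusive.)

6

Sorted: [1,3] [4,5] [5,9] [12,13] [9,14] [14,15] [12,16] [15,17] [16,18] [26,27] [22,28]
{[1,3]} hit by 3; {[4,5],[5,9]} hit by 5; {[12,13],[9,14]} hit by 13; {[14,15],[12,16],[15,17]} hit by 15; {[16,18]} hit by 18; {[26,27],[22,28]} hit by 27.
Points: 3, 5, 13, 15, 18, 27 (6 total).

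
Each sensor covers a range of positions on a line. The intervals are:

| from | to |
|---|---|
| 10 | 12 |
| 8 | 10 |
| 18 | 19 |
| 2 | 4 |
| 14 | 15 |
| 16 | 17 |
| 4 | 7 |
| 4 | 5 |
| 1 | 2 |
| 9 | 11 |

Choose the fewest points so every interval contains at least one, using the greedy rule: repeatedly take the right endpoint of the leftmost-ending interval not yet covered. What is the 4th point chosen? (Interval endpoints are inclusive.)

15

Process intervals by earliest right end; each time one isn't hit yet, stab at its right endpoint.
Sorted: [1,2] [2,4] [4,5] [4,7] [8,10] [9,11] [10,12] [14,15] [16,17] [18,19]
{[1,2],[2,4]} hit by 2; {[4,5],[4,7]} hit by 5; {[8,10],[9,11],[10,12]} hit by 10; {[14,15]} hit by 15; {[16,17]} hit by 17; {[18,19]} hit by 19.
Points: 2, 5, 10, 15, 17, 19 (6 total).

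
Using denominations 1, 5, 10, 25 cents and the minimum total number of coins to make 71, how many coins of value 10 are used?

2

71 − 2×25→21 − 2×10→1 − 1×1→0
Count of 10: 2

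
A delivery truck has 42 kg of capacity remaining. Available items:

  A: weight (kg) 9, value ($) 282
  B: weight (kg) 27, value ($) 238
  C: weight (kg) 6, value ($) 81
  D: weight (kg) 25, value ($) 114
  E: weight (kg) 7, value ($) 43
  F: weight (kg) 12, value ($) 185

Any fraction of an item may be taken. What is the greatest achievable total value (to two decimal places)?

Order: A (282/9=31.33) > F (185/12=15.42) > C (81/6=13.50) > B (238/27=8.81) > E (43/7=6.14) > D (114/25=4.56)
Fill: take A (9 @ 282) → take F (12 @ 185) → take C (6 @ 81) → take 15/27 of B → 132.22; 42/42 used.
Total value = 680.22

680.22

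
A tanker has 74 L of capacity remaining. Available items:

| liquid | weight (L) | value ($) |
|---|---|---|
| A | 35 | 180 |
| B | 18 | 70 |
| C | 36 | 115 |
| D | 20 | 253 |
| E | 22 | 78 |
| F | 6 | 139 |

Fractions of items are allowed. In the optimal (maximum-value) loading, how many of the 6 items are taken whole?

Sort by value per unit weight and fill in that order.
Ratios (sorted): F 23.17, D 12.65, A 5.14, B 3.89, E 3.55, C 3.19
take F (6 @ 139); take D (20 @ 253); take A (35 @ 180); take 13/18 of B → 50.56. Capacity used 74/74.
3 item(s) taken whole; one partial (take 13/18 of B).

3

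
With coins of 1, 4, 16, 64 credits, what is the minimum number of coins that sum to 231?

231 − 3×64→39 − 2×16→7 − 1×4→3 − 3×1→0
Total coins = 3 + 2 + 1 + 3 = 9

9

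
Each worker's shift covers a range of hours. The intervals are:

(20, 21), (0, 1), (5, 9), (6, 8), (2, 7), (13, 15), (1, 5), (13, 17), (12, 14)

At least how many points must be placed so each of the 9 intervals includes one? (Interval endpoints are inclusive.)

Sort by right endpoint; whenever an interval is uncovered, place a point at its right end.
Sorted: [0,1] [1,5] [2,7] [6,8] [5,9] [12,14] [13,15] [13,17] [20,21]
{[0,1],[1,5]} hit by 1; {[2,7],[6,8],[5,9]} hit by 7; {[12,14],[13,15],[13,17]} hit by 14; {[20,21]} hit by 21.
Points: 1, 7, 14, 21 (4 total).

4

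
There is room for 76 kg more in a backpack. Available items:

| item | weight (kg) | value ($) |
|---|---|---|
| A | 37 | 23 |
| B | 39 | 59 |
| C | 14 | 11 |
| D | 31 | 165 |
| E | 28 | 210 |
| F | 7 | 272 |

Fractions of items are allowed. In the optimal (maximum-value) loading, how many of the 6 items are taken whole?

Greedy by value/weight ratio, highest first.
Ratios (sorted): F 38.86, E 7.50, D 5.32, B 1.51, C 0.79, A 0.62
take F (7 @ 272); take E (28 @ 210); take D (31 @ 165); take 10/39 of B → 15.13. Capacity used 76/76.
3 item(s) taken whole; one partial (take 10/39 of B).

3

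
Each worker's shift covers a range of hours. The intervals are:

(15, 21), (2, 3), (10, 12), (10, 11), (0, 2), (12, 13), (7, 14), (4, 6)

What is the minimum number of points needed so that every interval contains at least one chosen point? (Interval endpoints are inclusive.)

Sort by right endpoint; whenever an interval is uncovered, place a point at its right end.
Sorted: [0,2] [2,3] [4,6] [10,11] [10,12] [12,13] [7,14] [15,21]
{[0,2],[2,3]} hit by 2; {[4,6]} hit by 6; {[10,11],[10,12]} hit by 11; {[12,13],[7,14]} hit by 13; {[15,21]} hit by 21.
Points: 2, 6, 11, 13, 21 (5 total).

5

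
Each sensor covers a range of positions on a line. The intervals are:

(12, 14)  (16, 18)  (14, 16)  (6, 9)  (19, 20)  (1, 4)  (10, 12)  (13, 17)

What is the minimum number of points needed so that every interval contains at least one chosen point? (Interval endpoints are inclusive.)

Process intervals by earliest right end; each time one isn't hit yet, stab at its right endpoint.
By right end: [1,4]  [6,9]  [10,12]  [12,14]  [14,16]  [13,17]  [16,18]  [19,20]
[1,4] uncovered → point at 4; [6,9] uncovered → point at 9; [10,12] uncovered → point at 12; [14,16] uncovered → point at 16; [19,20] uncovered → point at 20.
Points: 4, 9, 12, 16, 20 (5 total).

5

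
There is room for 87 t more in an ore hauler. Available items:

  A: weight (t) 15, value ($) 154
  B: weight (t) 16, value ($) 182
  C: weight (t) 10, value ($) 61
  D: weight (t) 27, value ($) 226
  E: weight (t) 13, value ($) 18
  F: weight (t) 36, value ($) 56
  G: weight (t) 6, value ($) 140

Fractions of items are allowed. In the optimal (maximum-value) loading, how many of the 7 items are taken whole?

5

Ratios (sorted): G 23.33, B 11.38, A 10.27, D 8.37, C 6.10, F 1.56, E 1.38
take G (6 @ 140); take B (16 @ 182); take A (15 @ 154); take D (27 @ 226); take C (10 @ 61); take 13/36 of F → 20.22. Capacity used 87/87.
5 item(s) taken whole; one partial (take 13/36 of F).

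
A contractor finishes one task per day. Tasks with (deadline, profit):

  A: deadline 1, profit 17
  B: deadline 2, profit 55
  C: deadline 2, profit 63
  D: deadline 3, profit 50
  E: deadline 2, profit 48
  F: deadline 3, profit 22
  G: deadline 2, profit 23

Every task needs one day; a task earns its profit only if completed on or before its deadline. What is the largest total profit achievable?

168

Take jobs in profit order; each goes to the latest open slot no later than its deadline.
Profit order: C=63 B=55 D=50 E=48 G=23 F=22 A=17
Assign: C→slot 2, B→slot 1, D→slot 3, E skipped, G skipped, F skipped, A skipped.
Slots: [1:B] [2:C] [3:D]
Profit = 55 + 63 + 50 = 168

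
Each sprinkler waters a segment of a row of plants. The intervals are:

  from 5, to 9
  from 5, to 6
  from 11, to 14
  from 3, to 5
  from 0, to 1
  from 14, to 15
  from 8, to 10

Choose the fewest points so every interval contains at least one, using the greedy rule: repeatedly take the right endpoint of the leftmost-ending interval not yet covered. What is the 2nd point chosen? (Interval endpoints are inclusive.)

Process intervals by earliest right end; each time one isn't hit yet, stab at its right endpoint.
By right end: [0,1]  [3,5]  [5,6]  [5,9]  [8,10]  [11,14]  [14,15]
[0,1] uncovered → point at 1; [3,5] uncovered → point at 5; [8,10] uncovered → point at 10; [11,14] uncovered → point at 14.
Points: 1, 5, 10, 14 (4 total).

5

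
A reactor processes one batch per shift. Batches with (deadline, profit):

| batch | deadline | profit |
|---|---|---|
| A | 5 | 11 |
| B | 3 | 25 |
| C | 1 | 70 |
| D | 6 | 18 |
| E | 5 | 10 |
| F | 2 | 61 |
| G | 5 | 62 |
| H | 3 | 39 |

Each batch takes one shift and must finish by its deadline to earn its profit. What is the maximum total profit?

By profit: C(d1,70), G(d5,62), F(d2,61), H(d3,39), B(d3,25), D(d6,18), A(d5,11), E(d5,10)
C→slot 1; G→slot 5; F→slot 2; H→slot 3; B skipped; D→slot 6; A→slot 4; E skipped.
Profit = 70 + 61 + 39 + 11 + 62 + 18 = 261

261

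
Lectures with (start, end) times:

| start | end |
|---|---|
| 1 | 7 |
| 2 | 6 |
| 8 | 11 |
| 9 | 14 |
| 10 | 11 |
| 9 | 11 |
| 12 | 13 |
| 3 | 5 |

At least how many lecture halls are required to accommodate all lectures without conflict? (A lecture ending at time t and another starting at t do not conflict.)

4

The answer is the maximum number of intervals overlapping at any instant.
starts: [1, 2, 3, 8, 9, 9, 10, 12]
ends:   [5, 6, 7, 11, 11, 11, 13, 14]
s1→1 s2→2 s3→3 e5→2 e6→1 e7→0 s8→1 s9→2 s9→3 s10→4  — peak 4.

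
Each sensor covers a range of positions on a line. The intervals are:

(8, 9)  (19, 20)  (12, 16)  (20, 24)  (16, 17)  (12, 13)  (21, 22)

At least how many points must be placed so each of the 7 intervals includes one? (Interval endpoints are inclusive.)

Process intervals by earliest right end; each time one isn't hit yet, stab at its right endpoint.
By right end: [8,9]  [12,13]  [12,16]  [16,17]  [19,20]  [21,22]  [20,24]
[8,9] uncovered → point at 9; [12,13] uncovered → point at 13; [16,17] uncovered → point at 17; [19,20] uncovered → point at 20; [21,22] uncovered → point at 22.
Points: 9, 13, 17, 20, 22 (5 total).

5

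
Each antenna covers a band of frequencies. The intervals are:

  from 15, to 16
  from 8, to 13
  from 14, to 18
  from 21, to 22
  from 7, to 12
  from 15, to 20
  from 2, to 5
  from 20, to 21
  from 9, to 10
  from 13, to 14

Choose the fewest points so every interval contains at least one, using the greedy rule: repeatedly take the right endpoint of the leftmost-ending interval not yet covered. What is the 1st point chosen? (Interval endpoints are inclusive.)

Sort by right endpoint; whenever an interval is uncovered, place a point at its right end.
Sorted: [2,5] [9,10] [7,12] [8,13] [13,14] [15,16] [14,18] [15,20] [20,21] [21,22]
{[2,5]} hit by 5; {[9,10],[7,12],[8,13]} hit by 10; {[13,14]} hit by 14; {[15,16],[14,18],[15,20]} hit by 16; {[20,21],[21,22]} hit by 21.
Points: 5, 10, 14, 16, 21 (5 total).

5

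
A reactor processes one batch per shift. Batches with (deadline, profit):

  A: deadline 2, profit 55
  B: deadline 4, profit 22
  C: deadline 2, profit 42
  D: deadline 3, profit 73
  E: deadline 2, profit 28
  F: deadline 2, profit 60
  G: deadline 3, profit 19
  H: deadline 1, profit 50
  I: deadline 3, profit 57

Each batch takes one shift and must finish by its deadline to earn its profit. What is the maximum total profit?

By profit: D(d3,73), F(d2,60), I(d3,57), A(d2,55), H(d1,50), C(d2,42), E(d2,28), B(d4,22), G(d3,19)
D→slot 3; F→slot 2; I→slot 1; A skipped; H skipped; C skipped; E skipped; B→slot 4; G skipped.
Profit = 57 + 60 + 73 + 22 = 212

212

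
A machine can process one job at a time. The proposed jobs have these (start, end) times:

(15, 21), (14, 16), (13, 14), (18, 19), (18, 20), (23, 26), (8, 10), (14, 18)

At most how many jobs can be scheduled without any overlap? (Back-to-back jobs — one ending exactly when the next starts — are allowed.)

5

By end time: (8,10), (13,14), (14,16), (14,18), (18,19), (18,20), (15,21), (23,26).
Pick (8,10); next start ≥ 10 → (13,14); next start ≥ 14 → (14,16); next start ≥ 16 → (18,19); next start ≥ 19 → (23,26).
Selected 5 jobs.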